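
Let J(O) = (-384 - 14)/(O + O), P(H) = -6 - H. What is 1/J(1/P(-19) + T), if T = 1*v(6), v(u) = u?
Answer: -79/2587 ≈ -0.030537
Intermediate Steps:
T = 6 (T = 1*6 = 6)
J(O) = -199/O (J(O) = -398*1/(2*O) = -199/O)
1/J(1/P(-19) + T) = 1/(-199/(1/(-6 - 1*(-19)) + 6)) = 1/(-199/(1/(-6 + 19) + 6)) = 1/(-199/(1/13 + 6)) = 1/(-199/79/13) = 1/(-199*13/79) = 1/(-2587/79) = -79/2587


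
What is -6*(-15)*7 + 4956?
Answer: 5586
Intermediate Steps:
-6*(-15)*7 + 4956 = 90*7 + 4956 = 630 + 4956 = 5586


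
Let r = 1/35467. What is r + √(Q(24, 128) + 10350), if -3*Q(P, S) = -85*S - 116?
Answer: 1/35467 + √126138/3 ≈ 118.39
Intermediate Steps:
r = 1/35467 ≈ 2.8195e-5
Q(P, S) = 116/3 + 85*S/3 (Q(P, S) = -(-85*S - 116)/3 = -(-116 - 85*S)/3 = 116/3 + 85*S/3)
r + √(Q(24, 128) + 10350) = 1/35467 + √((116/3 + (85/3)*128) + 10350) = 1/35467 + √((116/3 + 10880/3) + 10350) = 1/35467 + √(10996/3 + 10350) = 1/35467 + √(42046/3) = 1/35467 + √126138/3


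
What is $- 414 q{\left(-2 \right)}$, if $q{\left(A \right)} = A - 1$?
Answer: $1242$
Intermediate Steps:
$q{\left(A \right)} = -1 + A$
$- 414 q{\left(-2 \right)} = - 414 \left(-1 - 2\right) = \left(-414\right) \left(-3\right) = 1242$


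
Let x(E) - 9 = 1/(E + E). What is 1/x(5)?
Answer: 10/91 ≈ 0.10989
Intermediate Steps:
x(E) = 9 + 1/(2*E) (x(E) = 9 + 1/(E + E) = 9 + 1/(2*E))
1/x(5) = 1/(9 + (½)/5) = 1/(9 + (½)*(⅕)) = 1/(9 + ⅒) = 1/(91/10) = 10/91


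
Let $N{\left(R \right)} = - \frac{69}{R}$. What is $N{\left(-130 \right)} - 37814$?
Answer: $- \frac{4915751}{130} \approx -37814.0$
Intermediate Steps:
$N{\left(-130 \right)} - 37814 = - \frac{69}{-130} - 37814 = \left(-69\right) \left(- \frac{1}{130}\right) - 37814 = \frac{69}{130} - 37814 = - \frac{4915751}{130}$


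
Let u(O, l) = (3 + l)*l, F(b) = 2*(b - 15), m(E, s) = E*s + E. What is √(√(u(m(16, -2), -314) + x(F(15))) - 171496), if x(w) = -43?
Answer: √(-171496 + √97611) ≈ 413.74*I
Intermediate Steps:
m(E, s) = E + E*s
F(b) = -30 + 2*b (F(b) = 2*(-15 + b) = -30 + 2*b)
u(O, l) = l*(3 + l)
√(√(u(m(16, -2), -314) + x(F(15))) - 171496) = √(√(-314*(3 - 314) - 43) - 171496) = √(√(-314*(-311) - 43) - 171496) = √(√(97654 - 43) - 171496) = √(√97611 - 171496) = √(-171496 + √97611)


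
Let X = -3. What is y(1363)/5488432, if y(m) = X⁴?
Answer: 81/5488432 ≈ 1.4758e-5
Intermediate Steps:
y(m) = 81 (y(m) = (-3)⁴ = 81)
y(1363)/5488432 = 81/5488432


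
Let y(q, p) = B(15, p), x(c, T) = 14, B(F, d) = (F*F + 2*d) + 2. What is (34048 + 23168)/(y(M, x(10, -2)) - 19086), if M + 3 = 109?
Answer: -19072/6277 ≈ -3.0384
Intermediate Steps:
B(F, d) = 2 + F**2 + 2*d (B(F, d) = (F**2 + 2*d) + 2 = 2 + F**2 + 2*d)
M = 106 (M = -3 + 109 = 106)
y(q, p) = 227 + 2*p (y(q, p) = 2 + 15**2 + 2*p = 2 + 225 + 2*p = 227 + 2*p)
(34048 + 23168)/(y(M, x(10, -2)) - 19086) = (34048 + 23168)/((227 + 2*14) - 19086) = 57216/((227 + 28) - 19086) = 57216/(255 - 19086) = 57216/(-18831) = 57216*(-1/18831) = -19072/6277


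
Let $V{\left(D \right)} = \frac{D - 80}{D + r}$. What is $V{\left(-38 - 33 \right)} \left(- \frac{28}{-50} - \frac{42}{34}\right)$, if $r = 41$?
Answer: $- \frac{43337}{12750} \approx -3.399$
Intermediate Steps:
$V{\left(D \right)} = \frac{-80 + D}{41 + D}$ ($V{\left(D \right)} = \frac{D - 80}{D + 41} = \frac{-80 + D}{41 + D}$)
$V{\left(-38 - 33 \right)} \left(- \frac{28}{-50} - \frac{42}{34}\right) = \frac{-80 - 71}{41 - 71} \left(- \frac{28}{-50} - \frac{42}{34}\right) = \frac{-80 - 71}{41 - 71} \left(\left(-28\right) \left(- \frac{1}{50}\right) - \frac{21}{17}\right) = \frac{-80 - 71}{41 - 71} \left(\frac{14}{25} - \frac{21}{17}\right) = \frac{1}{-30} \left(-151\right) \left(- \frac{287}{425}\right) = \left(- \frac{1}{30}\right) \left(-151\right) \left(- \frac{287}{425}\right) = \frac{151}{30} \left(- \frac{287}{425}\right) = - \frac{43337}{12750}$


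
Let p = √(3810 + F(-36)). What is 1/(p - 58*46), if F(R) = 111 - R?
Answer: -2668/7114267 - √3957/7114267 ≈ -0.00038386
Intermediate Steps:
p = √3957 (p = √(3810 + (111 - 1*(-36))) = √(3810 + (111 + 36)) = √(3810 + 147) = √3957 ≈ 62.905)
1/(p - 58*46) = 1/(√3957 - 58*46) = 1/(√3957 - 2668) = 1/(-2668 + √3957)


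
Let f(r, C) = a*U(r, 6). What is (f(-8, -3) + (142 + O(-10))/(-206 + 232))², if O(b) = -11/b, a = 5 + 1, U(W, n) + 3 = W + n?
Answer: 40564161/67600 ≈ 600.06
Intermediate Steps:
U(W, n) = -3 + W + n (U(W, n) = -3 + (W + n) = -3 + W + n)
a = 6
f(r, C) = 18 + 6*r (f(r, C) = 6*(-3 + r + 6) = 6*(3 + r) = 18 + 6*r)
(f(-8, -3) + (142 + O(-10))/(-206 + 232))² = ((18 + 6*(-8)) + (142 - 11/(-10))/(-206 + 232))² = ((18 - 48) + (142 - 11*(-⅒))/26)² = (-30 + (142 + 11/10)*(1/26))² = (-30 + (1431/10)*(1/26))² = (-30 + 1431/260)² = (-6369/260)² = 40564161/67600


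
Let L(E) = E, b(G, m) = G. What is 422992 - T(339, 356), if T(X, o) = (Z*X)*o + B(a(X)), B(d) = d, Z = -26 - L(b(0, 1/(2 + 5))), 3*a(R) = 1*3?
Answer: 3560775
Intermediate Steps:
a(R) = 1 (a(R) = (1*3)/3 = (⅓)*3 = 1)
Z = -26 (Z = -26 - 1*0 = -26 + 0 = -26)
T(X, o) = 1 - 26*X*o (T(X, o) = (-26*X)*o + 1 = -26*X*o + 1 = 1 - 26*X*o)
422992 - T(339, 356) = 422992 - (1 - 26*339*356) = 422992 - (1 - 3137784) = 422992 - 1*(-3137783) = 422992 + 3137783 = 3560775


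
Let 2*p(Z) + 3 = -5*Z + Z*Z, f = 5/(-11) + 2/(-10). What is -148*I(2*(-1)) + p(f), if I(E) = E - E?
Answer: 2121/6050 ≈ 0.35058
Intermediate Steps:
f = -36/55 (f = 5*(-1/11) + 2*(-⅒) = -5/11 - ⅕ = -36/55 ≈ -0.65455)
I(E) = 0
p(Z) = -3/2 + Z²/2 - 5*Z/2 (p(Z) = -3/2 + (-5*Z + Z*Z)/2 = -3/2 + (-5*Z + Z²)/2 = -3/2 + (Z² - 5*Z)/2 = -3/2 + (Z²/2 - 5*Z/2) = -3/2 + Z²/2 - 5*Z/2)
-148*I(2*(-1)) + p(f) = -148*0 + (-3/2 + (-36/55)²/2 - 5/2*(-36/55)) = 0 + (-3/2 + (½)*(1296/3025) + 18/11) = 0 + (-3/2 + 648/3025 + 18/11) = 0 + 2121/6050 = 2121/6050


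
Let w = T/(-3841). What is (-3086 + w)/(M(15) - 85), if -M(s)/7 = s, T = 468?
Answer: 5926897/364895 ≈ 16.243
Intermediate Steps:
M(s) = -7*s
w = -468/3841 (w = 468/(-3841) = 468*(-1/3841) = -468/3841 ≈ -0.12184)
(-3086 + w)/(M(15) - 85) = (-3086 - 468/3841)/(-7*15 - 85) = -11853794/(3841*(-105 - 85)) = -11853794/3841/(-190) = -11853794/3841*(-1/190) = 5926897/364895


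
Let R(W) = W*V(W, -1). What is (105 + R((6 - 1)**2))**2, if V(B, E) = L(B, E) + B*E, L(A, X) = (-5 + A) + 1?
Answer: 25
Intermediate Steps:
L(A, X) = -4 + A
V(B, E) = -4 + B + B*E (V(B, E) = (-4 + B) + B*E = -4 + B + B*E)
R(W) = -4*W (R(W) = W*(-4 + W + W*(-1)) = W*(-4 + W - W) = W*(-4) = -4*W)
(105 + R((6 - 1)**2))**2 = (105 - 4*(6 - 1)**2)**2 = (105 - 4*5**2)**2 = (105 - 4*25)**2 = (105 - 100)**2 = 5**2 = 25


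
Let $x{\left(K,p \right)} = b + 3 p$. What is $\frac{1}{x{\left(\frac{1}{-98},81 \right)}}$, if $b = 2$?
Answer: $\frac{1}{245} \approx 0.0040816$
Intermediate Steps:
$x{\left(K,p \right)} = 2 + 3 p$
$\frac{1}{x{\left(\frac{1}{-98},81 \right)}} = \frac{1}{2 + 3 \cdot 81} = \frac{1}{2 + 243} = \frac{1}{245}$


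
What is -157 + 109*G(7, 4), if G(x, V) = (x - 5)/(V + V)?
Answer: -519/4 ≈ -129.75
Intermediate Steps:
G(x, V) = (-5 + x)/(2*V) (G(x, V) = (-5 + x)/((2*V)) = (-5 + x)*(1/(2*V)) = (-5 + x)/(2*V))
-157 + 109*G(7, 4) = -157 + 109*((½)*(-5 + 7)/4) = -157 + 109*((½)*(¼)*2) = -157 + 109*(¼) = -157 + 109/4 = -519/4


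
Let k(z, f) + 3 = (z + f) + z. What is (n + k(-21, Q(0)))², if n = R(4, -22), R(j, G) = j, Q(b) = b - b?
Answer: 1681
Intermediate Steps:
Q(b) = 0
k(z, f) = -3 + f + 2*z (k(z, f) = -3 + ((z + f) + z) = -3 + ((f + z) + z) = -3 + (f + 2*z) = -3 + f + 2*z)
n = 4
(n + k(-21, Q(0)))² = (4 + (-3 + 0 + 2*(-21)))² = (4 + (-3 + 0 - 42))² = (4 - 45)² = (-41)² = 1681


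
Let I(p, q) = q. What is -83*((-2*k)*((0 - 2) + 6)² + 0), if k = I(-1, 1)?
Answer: 2656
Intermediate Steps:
k = 1
-83*((-2*k)*((0 - 2) + 6)² + 0) = -83*((-2*1)*((0 - 2) + 6)² + 0) = -83*(-2*(-2 + 6)² + 0) = -83*(-2*4² + 0) = -83*(-2*16 + 0) = -83*(-32 + 0) = -83*(-32) = 2656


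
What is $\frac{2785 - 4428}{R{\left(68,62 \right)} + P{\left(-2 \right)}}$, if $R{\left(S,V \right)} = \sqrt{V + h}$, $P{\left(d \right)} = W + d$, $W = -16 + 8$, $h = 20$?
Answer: $\frac{8215}{9} + \frac{1643 \sqrt{82}}{18} \approx 1739.3$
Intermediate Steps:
$W = -8$
$P{\left(d \right)} = -8 + d$
$R{\left(S,V \right)} = \sqrt{20 + V}$ ($R{\left(S,V \right)} = \sqrt{V + 20} = \sqrt{20 + V}$)
$\frac{2785 - 4428}{R{\left(68,62 \right)} + P{\left(-2 \right)}} = \frac{2785 - 4428}{\sqrt{20 + 62} - 10} = - \frac{1643}{\sqrt{82} - 10} = - \frac{1643}{-10 + \sqrt{82}}$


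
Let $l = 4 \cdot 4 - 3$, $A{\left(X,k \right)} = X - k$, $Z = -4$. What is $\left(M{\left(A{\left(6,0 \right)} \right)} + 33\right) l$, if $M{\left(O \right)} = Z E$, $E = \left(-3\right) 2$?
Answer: $741$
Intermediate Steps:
$E = -6$
$M{\left(O \right)} = 24$ ($M{\left(O \right)} = \left(-4\right) \left(-6\right) = 24$)
$l = 13$ ($l = 16 - 3 = 13$)
$\left(M{\left(A{\left(6,0 \right)} \right)} + 33\right) l = \left(24 + 33\right) 13 = 57 \cdot 13 = 741$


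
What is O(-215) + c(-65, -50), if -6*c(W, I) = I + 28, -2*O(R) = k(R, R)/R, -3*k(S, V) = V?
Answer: 23/6 ≈ 3.8333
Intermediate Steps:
k(S, V) = -V/3
O(R) = ⅙ (O(R) = -(-R/3)/(2*R) = -½*(-⅓) = ⅙)
c(W, I) = -14/3 - I/6 (c(W, I) = -(I + 28)/6 = -(28 + I)/6 = -14/3 - I/6)
O(-215) + c(-65, -50) = ⅙ + (-14/3 - ⅙*(-50)) = ⅙ + (-14/3 + 25/3) = ⅙ + 11/3 = 23/6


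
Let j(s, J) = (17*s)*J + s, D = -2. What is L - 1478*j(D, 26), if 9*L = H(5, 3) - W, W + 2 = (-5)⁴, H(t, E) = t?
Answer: 3928318/3 ≈ 1.3094e+6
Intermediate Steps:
W = 623 (W = -2 + (-5)⁴ = -2 + 625 = 623)
j(s, J) = s + 17*J*s (j(s, J) = 17*J*s + s = s + 17*J*s)
L = -206/3 (L = (5 - 1*623)/9 = (5 - 623)/9 = (⅑)*(-618) = -206/3 ≈ -68.667)
L - 1478*j(D, 26) = -206/3 - (-2956)*(1 + 17*26) = -206/3 - (-2956)*(1 + 442) = -206/3 - (-2956)*443 = -206/3 - 1478*(-886) = -206/3 + 1309508 = 3928318/3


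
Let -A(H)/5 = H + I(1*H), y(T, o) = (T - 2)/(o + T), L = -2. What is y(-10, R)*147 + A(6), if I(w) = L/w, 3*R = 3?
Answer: 503/3 ≈ 167.67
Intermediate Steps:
R = 1 (R = (1/3)*3 = 1)
I(w) = -2/w
y(T, o) = (-2 + T)/(T + o)
A(H) = -5*H + 10/H (A(H) = -5*(H - 2/H) = -5*H + 10/H)
y(-10, R)*147 + A(6) = ((-2 - 10)/(-10 + 1))*147 + (-5*6 + 10/6) = (-12/(-9))*147 + (-30 + 10*(1/6)) = -1/9*(-12)*147 + (-30 + 5/3) = (4/3)*147 - 85/3 = 196 - 85/3 = 503/3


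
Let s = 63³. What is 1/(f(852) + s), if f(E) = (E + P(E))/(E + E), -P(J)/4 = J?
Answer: 2/500091 ≈ 3.9993e-6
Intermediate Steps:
s = 250047
P(J) = -4*J
f(E) = -3/2 (f(E) = (E - 4*E)/(E + E) = (-3*E)/((2*E)) = (-3*E)*(1/(2*E)) = -3/2)
1/(f(852) + s) = 1/(-3/2 + 250047) = 1/(500091/2) = 2/500091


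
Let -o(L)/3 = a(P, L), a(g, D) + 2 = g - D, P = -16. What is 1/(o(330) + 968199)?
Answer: 1/969243 ≈ 1.0317e-6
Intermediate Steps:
a(g, D) = -2 + g - D (a(g, D) = -2 + (g - D) = -2 + g - D)
o(L) = 54 + 3*L (o(L) = -3*(-2 - 16 - L) = -3*(-18 - L) = 54 + 3*L)
1/(o(330) + 968199) = 1/((54 + 3*330) + 968199) = 1/((54 + 990) + 968199) = 1/(1044 + 968199) = 1/969243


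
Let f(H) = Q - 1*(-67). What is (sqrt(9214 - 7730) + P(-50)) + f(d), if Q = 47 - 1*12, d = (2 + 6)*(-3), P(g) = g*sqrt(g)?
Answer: 102 + 2*sqrt(371) - 250*I*sqrt(2) ≈ 140.52 - 353.55*I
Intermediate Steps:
P(g) = g**(3/2)
d = -24 (d = 8*(-3) = -24)
Q = 35 (Q = 47 - 12 = 35)
f(H) = 102 (f(H) = 35 - 1*(-67) = 35 + 67 = 102)
(sqrt(9214 - 7730) + P(-50)) + f(d) = (sqrt(9214 - 7730) + (-50)**(3/2)) + 102 = (sqrt(1484) - 250*I*sqrt(2)) + 102 = (2*sqrt(371) - 250*I*sqrt(2)) + 102 = 102 + 2*sqrt(371) - 250*I*sqrt(2)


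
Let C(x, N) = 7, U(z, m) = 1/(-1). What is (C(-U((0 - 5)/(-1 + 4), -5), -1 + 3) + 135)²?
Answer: 20164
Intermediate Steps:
U(z, m) = -1
(C(-U((0 - 5)/(-1 + 4), -5), -1 + 3) + 135)² = (7 + 135)² = 142² = 20164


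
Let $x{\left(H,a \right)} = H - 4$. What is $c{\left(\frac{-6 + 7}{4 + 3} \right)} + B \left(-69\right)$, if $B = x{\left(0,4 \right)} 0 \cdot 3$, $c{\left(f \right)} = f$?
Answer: $\frac{1}{7} \approx 0.14286$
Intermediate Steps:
$x{\left(H,a \right)} = -4 + H$
$B = 0$ ($B = \left(-4 + 0\right) 0 \cdot 3 = \left(-4\right) 0 \cdot 3 = 0 \cdot 3 = 0$)
$c{\left(\frac{-6 + 7}{4 + 3} \right)} + B \left(-69\right) = \frac{-6 + 7}{4 + 3} + 0 \left(-69\right) = 1 \cdot \frac{1}{7} + 0 = \frac{1}{7} + 0 = \frac{1}{7}$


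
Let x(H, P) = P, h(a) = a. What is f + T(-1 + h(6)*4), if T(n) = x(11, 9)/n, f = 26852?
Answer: 617605/23 ≈ 26852.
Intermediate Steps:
T(n) = 9/n
f + T(-1 + h(6)*4) = 26852 + 9/(-1 + 6*4) = 26852 + 9/(-1 + 24) = 26852 + 9/23 = 617605/23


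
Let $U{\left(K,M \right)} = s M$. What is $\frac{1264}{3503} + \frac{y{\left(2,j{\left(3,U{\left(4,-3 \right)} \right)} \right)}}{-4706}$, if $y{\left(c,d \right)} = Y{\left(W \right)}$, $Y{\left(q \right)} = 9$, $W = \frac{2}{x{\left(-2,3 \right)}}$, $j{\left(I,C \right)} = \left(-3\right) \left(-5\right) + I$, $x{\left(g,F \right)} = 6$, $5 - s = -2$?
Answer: $\frac{5916857}{16485118} \approx 0.35892$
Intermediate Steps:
$s = 7$ ($s = 5 - -2 = 5 + 2 = 7$)
$U{\left(K,M \right)} = 7 M$
$j{\left(I,C \right)} = 15 + I$
$W = \frac{1}{3}$ ($W = \frac{2}{6} = 2 \cdot \frac{1}{6} = \frac{1}{3} \approx 0.33333$)
$y{\left(c,d \right)} = 9$
$\frac{1264}{3503} + \frac{y{\left(2,j{\left(3,U{\left(4,-3 \right)} \right)} \right)}}{-4706} = \frac{1264}{3503} + \frac{9}{-4706} = 1264 \cdot \frac{1}{3503} + 9 \left(- \frac{1}{4706}\right) = \frac{1264}{3503} - \frac{9}{4706} = \frac{5916857}{16485118}$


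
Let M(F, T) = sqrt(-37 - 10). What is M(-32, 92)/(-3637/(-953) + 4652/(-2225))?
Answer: 2120425*I*sqrt(47)/3658969 ≈ 3.9729*I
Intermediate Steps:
M(F, T) = I*sqrt(47) (M(F, T) = sqrt(-47) = I*sqrt(47))
M(-32, 92)/(-3637/(-953) + 4652/(-2225)) = (I*sqrt(47))/(-3637/(-953) + 4652/(-2225)) = (I*sqrt(47))/(-3637*(-1/953) + 4652*(-1/2225)) = (I*sqrt(47))/(3637/953 - 4652/2225) = (I*sqrt(47))/(3658969/2120425) = (I*sqrt(47))*(2120425/3658969) = 2120425*I*sqrt(47)/3658969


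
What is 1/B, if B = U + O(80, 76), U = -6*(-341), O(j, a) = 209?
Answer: 1/2255 ≈ 0.00044346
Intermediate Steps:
U = 2046
B = 2255 (B = 2046 + 209 = 2255)
1/B = 1/2255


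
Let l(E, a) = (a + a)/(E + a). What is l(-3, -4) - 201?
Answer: -1399/7 ≈ -199.86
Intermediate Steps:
l(E, a) = 2*a/(E + a) (l(E, a) = (2*a)/(E + a) = 2*a/(E + a))
l(-3, -4) - 201 = 2*(-4)/(-3 - 4) - 201 = 2*(-4)/(-7) - 201 = 2*(-4)*(-1/7) - 201 = 8/7 - 201 = -1399/7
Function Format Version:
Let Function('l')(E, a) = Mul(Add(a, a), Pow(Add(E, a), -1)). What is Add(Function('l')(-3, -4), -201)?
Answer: Rational(-1399, 7) ≈ -199.86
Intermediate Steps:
Function('l')(E, a) = Mul(2, a, Pow(Add(E, a), -1)) (Function('l')(E, a) = Mul(Mul(2, a), Pow(Add(E, a), -1)) = Mul(2, a, Pow(Add(E, a), -1)))
Add(Function('l')(-3, -4), -201) = Add(Mul(2, -4, Pow(Add(-3, -4), -1)), -201) = Add(Mul(2, -4, Pow(-7, -1)), -201) = Add(Mul(2, -4, Rational(-1, 7)), -201) = Add(Rational(8, 7), -201) = Rational(-1399, 7)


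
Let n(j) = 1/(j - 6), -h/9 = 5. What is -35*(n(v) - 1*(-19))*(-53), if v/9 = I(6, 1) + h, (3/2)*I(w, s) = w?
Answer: 2643004/75 ≈ 35240.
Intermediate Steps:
h = -45 (h = -9*5 = -45)
I(w, s) = 2*w/3
v = -369 (v = 9*((⅔)*6 - 45) = 9*(4 - 45) = 9*(-41) = -369)
n(j) = 1/(-6 + j)
-35*(n(v) - 1*(-19))*(-53) = -35*(1/(-6 - 369) - 1*(-19))*(-53) = -35*(1/(-375) + 19)*(-53) = -35*(-1/375 + 19)*(-53) = -35*7124/375*(-53) = -49868/75*(-53) = 2643004/75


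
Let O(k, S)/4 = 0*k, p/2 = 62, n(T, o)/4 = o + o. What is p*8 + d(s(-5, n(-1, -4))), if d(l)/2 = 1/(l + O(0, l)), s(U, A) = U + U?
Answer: 4959/5 ≈ 991.80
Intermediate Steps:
n(T, o) = 8*o (n(T, o) = 4*(o + o) = 4*(2*o) = 8*o)
s(U, A) = 2*U
p = 124 (p = 2*62 = 124)
O(k, S) = 0 (O(k, S) = 4*(0*k) = 4*0 = 0)
d(l) = 2/l (d(l) = 2/(l + 0) = 2/l)
p*8 + d(s(-5, n(-1, -4))) = 124*8 + 2/((2*(-5))) = 992 + 2/(-10) = 992 + 2*(-⅒) = 992 - ⅕ = 4959/5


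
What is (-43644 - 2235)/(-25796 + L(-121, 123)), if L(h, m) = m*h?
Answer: 45879/40679 ≈ 1.1278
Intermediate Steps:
L(h, m) = h*m
(-43644 - 2235)/(-25796 + L(-121, 123)) = (-43644 - 2235)/(-25796 - 121*123) = -45879/(-25796 - 14883) = -45879/(-40679) = -45879*(-1/40679) = 45879/40679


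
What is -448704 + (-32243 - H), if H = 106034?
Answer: -586981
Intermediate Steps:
-448704 + (-32243 - H) = -448704 + (-32243 - 1*106034) = -448704 + (-32243 - 106034) = -448704 - 138277 = -586981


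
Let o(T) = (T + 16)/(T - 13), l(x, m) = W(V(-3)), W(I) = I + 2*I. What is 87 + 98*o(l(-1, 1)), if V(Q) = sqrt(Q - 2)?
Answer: (-437*I + 555*sqrt(5))/(3*sqrt(5) + 13*I) ≈ 12.355 - 89.087*I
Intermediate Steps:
V(Q) = sqrt(-2 + Q)
W(I) = 3*I
l(x, m) = 3*I*sqrt(5) (l(x, m) = 3*sqrt(-2 - 3) = 3*sqrt(-5) = 3*(I*sqrt(5)) = 3*I*sqrt(5))
o(T) = (16 + T)/(-13 + T)
87 + 98*o(l(-1, 1)) = 87 + 98*((16 + 3*I*sqrt(5))/(-13 + 3*I*sqrt(5))) = 87 + 98*(16 + 3*I*sqrt(5))/(-13 + 3*I*sqrt(5))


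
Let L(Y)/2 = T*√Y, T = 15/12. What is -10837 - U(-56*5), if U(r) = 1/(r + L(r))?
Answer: -12408361/1145 + I*√70/16030 ≈ -10837.0 + 0.00052193*I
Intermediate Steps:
T = 5/4 (T = 15*(1/12) = 5/4 ≈ 1.2500)
L(Y) = 5*√Y/2 (L(Y) = 2*(5*√Y/4) = 5*√Y/2)
U(r) = 1/(r + 5*√r/2)
-10837 - U(-56*5) = -10837 - 2/(2*(-56*5) + 5*√(-56*5)) = -10837 - 2/(2*(-280) + 5*√(-280)) = -10837 - 2/(-560 + 5*(2*I*√70)) = -10837 - 2/(-560 + 10*I*√70)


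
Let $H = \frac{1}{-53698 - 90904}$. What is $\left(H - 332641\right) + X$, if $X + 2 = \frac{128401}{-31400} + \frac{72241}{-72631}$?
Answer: $- \frac{4219273224952169587}{12683894571800} \approx -3.3265 \cdot 10^{5}$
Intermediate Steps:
$X = - \frac{1242729787}{175431800}$ ($X = -2 + \left(\frac{128401}{-31400} + \frac{72241}{-72631}\right) = -2 + \left(128401 \left(- \frac{1}{31400}\right) + 72241 \left(- \frac{1}{72631}\right)\right) = -2 - \frac{891866187}{175431800} = - \frac{1242729787}{175431800} \approx -7.0838$)
$H = - \frac{1}{144602}$ ($H = \frac{1}{-144602} = - \frac{1}{144602} \approx -6.9155 \cdot 10^{-6}$)
$\left(H - 332641\right) + X = \left(- \frac{1}{144602} - 332641\right) - \frac{1242729787}{175431800} = - \frac{48100553883}{144602} - \frac{1242729787}{175431800} = - \frac{4219273224952169587}{12683894571800}$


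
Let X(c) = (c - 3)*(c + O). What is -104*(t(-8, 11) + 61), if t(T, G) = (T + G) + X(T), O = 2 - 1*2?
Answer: -15808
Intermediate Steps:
O = 0 (O = 2 - 2 = 0)
X(c) = c*(-3 + c) (X(c) = (c - 3)*(c + 0) = (-3 + c)*c = c*(-3 + c))
t(T, G) = G + T + T*(-3 + T) (t(T, G) = (T + G) + T*(-3 + T) = (G + T) + T*(-3 + T) = G + T + T*(-3 + T))
-104*(t(-8, 11) + 61) = -104*((11 + (-8)² - 2*(-8)) + 61) = -104*((11 + 64 + 16) + 61) = -104*(91 + 61) = -104*152 = -15808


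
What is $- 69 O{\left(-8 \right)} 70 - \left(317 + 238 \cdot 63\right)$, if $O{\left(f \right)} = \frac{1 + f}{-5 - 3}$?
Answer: $- \frac{78149}{4} \approx -19537.0$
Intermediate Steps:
$O{\left(f \right)} = - \frac{1}{8} - \frac{f}{8}$ ($O{\left(f \right)} = \frac{1 + f}{-8} = \left(1 + f\right) \left(- \frac{1}{8}\right) = - \frac{1}{8} - \frac{f}{8}$)
$- 69 O{\left(-8 \right)} 70 - \left(317 + 238 \cdot 63\right) = - 69 \left(- \frac{1}{8} - -1\right) 70 - \left(317 + 238 \cdot 63\right) = - 69 \left(- \frac{1}{8} + 1\right) 70 - \left(317 + 14994\right) = \left(-69\right) \frac{7}{8} \cdot 70 - 15311 = \left(- \frac{483}{8}\right) 70 - 15311 = - \frac{16905}{4} - 15311 = - \frac{78149}{4}$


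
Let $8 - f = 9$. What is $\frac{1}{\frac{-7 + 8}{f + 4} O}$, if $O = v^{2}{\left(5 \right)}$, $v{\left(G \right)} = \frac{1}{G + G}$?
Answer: $300$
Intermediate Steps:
$f = -1$ ($f = 8 - 9 = -1$)
$v{\left(G \right)} = \frac{1}{2 G}$
$O = \frac{1}{100}$ ($O = \left(\frac{1}{2 \cdot 5}\right)^{2} = \left(\frac{1}{2} \cdot \frac{1}{5}\right)^{2} = \left(\frac{1}{10}\right)^{2} = \frac{1}{100} \approx 0.01$)
$\frac{1}{\frac{-7 + 8}{f + 4} O} = \frac{1}{\frac{-7 + 8}{-1 + 4} \cdot \frac{1}{100}} = \frac{1}{1 \cdot \frac{1}{3} \cdot \frac{1}{100}} = \frac{1}{\frac{1}{3} \cdot \frac{1}{100}} = \frac{1}{\frac{1}{300}} = 300$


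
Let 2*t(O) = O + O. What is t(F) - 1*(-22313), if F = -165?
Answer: 22148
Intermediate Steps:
t(O) = O (t(O) = (O + O)/2 = (2*O)/2 = O)
t(F) - 1*(-22313) = -165 - 1*(-22313) = -165 + 22313 = 22148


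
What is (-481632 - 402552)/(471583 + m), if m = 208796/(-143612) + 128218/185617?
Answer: -105221166707139/56120030629984 ≈ -1.8749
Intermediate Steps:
m = -726515847/952029593 (m = 208796*(-1/143612) + 128218*(1/185617) = -7457/5129 + 128218/185617 = -726515847/952029593 ≈ -0.76312)
(-481632 - 402552)/(471583 + m) = (-481632 - 402552)/(471583 - 726515847/952029593) = -884184/448960245039872/952029593 = -884184*952029593/448960245039872 = -105221166707139/56120030629984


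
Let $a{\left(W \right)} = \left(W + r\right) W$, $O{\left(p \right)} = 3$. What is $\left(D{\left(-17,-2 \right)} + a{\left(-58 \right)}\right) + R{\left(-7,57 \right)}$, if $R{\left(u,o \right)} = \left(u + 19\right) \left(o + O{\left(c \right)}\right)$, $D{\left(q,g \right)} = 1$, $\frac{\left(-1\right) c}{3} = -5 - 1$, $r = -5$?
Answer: $4375$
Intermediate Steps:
$c = 18$ ($c = - 3 \left(-5 - 1\right) = \left(-3\right) \left(-6\right) = 18$)
$a{\left(W \right)} = W \left(-5 + W\right)$ ($a{\left(W \right)} = \left(W - 5\right) W = \left(-5 + W\right) W = W \left(-5 + W\right)$)
$R{\left(u,o \right)} = \left(3 + o\right) \left(19 + u\right)$ ($R{\left(u,o \right)} = \left(u + 19\right) \left(o + 3\right) = \left(19 + u\right) \left(3 + o\right) = \left(3 + o\right) \left(19 + u\right)$)
$\left(D{\left(-17,-2 \right)} + a{\left(-58 \right)}\right) + R{\left(-7,57 \right)} = \left(1 - 58 \left(-5 - 58\right)\right) + \left(57 + 3 \left(-7\right) + 19 \cdot 57 + 57 \left(-7\right)\right) = \left(1 - -3654\right) + \left(57 - 21 + 1083 - 399\right) = \left(1 + 3654\right) + 720 = 3655 + 720 = 4375$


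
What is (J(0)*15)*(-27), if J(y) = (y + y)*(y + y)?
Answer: 0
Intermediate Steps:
J(y) = 4*y² (J(y) = (2*y)*(2*y) = 4*y²)
(J(0)*15)*(-27) = ((4*0²)*15)*(-27) = ((4*0)*15)*(-27) = (0*15)*(-27) = 0*(-27) = 0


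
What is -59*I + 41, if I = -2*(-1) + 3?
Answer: -254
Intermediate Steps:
I = 5 (I = 2 + 3 = 5)
-59*I + 41 = -59*5 + 41 = -295 + 41 = -254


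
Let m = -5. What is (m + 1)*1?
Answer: -4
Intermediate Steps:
(m + 1)*1 = (-5 + 1)*1 = -4*1 = -4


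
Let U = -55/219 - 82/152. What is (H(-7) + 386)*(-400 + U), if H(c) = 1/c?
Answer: -246818083/1596 ≈ -1.5465e+5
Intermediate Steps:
U = -13159/16644 (U = -55*1/219 - 82*1/152 = -55/219 - 41/76 = -13159/16644 ≈ -0.79062)
(H(-7) + 386)*(-400 + U) = (1/(-7) + 386)*(-400 - 13159/16644) = (-⅐ + 386)*(-6670759/16644) = (2701/7)*(-6670759/16644) = -246818083/1596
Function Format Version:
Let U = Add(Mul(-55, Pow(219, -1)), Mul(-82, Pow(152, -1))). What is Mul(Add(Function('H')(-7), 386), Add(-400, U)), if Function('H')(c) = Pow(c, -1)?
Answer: Rational(-246818083, 1596) ≈ -1.5465e+5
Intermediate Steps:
U = Rational(-13159, 16644) (U = Add(Mul(-55, Rational(1, 219)), Mul(-82, Rational(1, 152))) = Add(Rational(-55, 219), Rational(-41, 76)) = Rational(-13159, 16644) ≈ -0.79062)
Mul(Add(Function('H')(-7), 386), Add(-400, U)) = Mul(Add(Pow(-7, -1), 386), Add(-400, Rational(-13159, 16644))) = Mul(Add(Rational(-1, 7), 386), Rational(-6670759, 16644)) = Mul(Rational(2701, 7), Rational(-6670759, 16644)) = Rational(-246818083, 1596)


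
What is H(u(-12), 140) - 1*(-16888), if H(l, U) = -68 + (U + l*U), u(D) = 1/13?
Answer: 220620/13 ≈ 16971.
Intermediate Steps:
u(D) = 1/13
H(l, U) = -68 + U + U*l (H(l, U) = -68 + (U + U*l) = -68 + U + U*l)
H(u(-12), 140) - 1*(-16888) = (-68 + 140 + 140*(1/13)) - 1*(-16888) = (-68 + 140 + 140/13) + 16888 = 1076/13 + 16888 = 220620/13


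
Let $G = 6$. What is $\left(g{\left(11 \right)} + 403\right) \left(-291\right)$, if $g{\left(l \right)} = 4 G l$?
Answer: $-194097$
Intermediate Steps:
$g{\left(l \right)} = 24 l$ ($g{\left(l \right)} = 4 \cdot 6 l = 24 l$)
$\left(g{\left(11 \right)} + 403\right) \left(-291\right) = \left(24 \cdot 11 + 403\right) \left(-291\right) = \left(264 + 403\right) \left(-291\right) = 667 \left(-291\right) = -194097$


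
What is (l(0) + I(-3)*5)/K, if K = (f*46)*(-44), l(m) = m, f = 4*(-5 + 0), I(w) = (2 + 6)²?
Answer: 2/253 ≈ 0.0079051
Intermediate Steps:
I(w) = 64 (I(w) = 8² = 64)
f = -20 (f = 4*(-5) = -20)
K = 40480 (K = -20*46*(-44) = -920*(-44) = 40480)
(l(0) + I(-3)*5)/K = (0 + 64*5)/40480 = (0 + 320)*(1/40480) = 320*(1/40480) = 2/253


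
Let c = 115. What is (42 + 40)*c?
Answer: 9430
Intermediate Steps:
(42 + 40)*c = (42 + 40)*115 = 82*115 = 9430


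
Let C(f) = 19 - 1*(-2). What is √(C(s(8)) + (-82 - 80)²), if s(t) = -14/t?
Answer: √26265 ≈ 162.06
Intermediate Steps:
C(f) = 21 (C(f) = 19 + 2 = 21)
√(C(s(8)) + (-82 - 80)²) = √(21 + (-82 - 80)²) = √(21 + (-162)²) = √(21 + 26244) = √26265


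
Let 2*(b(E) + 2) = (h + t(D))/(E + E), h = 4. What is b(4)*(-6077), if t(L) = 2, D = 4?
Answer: 79001/8 ≈ 9875.1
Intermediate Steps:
b(E) = -2 + 3/(2*E) (b(E) = -2 + ((4 + 2)/(E + E))/2 = -2 + (6/((2*E)))/2 = -2 + (6*(1/(2*E)))/2 = -2 + (3/E)/2 = -2 + 3/(2*E))
b(4)*(-6077) = (-2 + (3/2)/4)*(-6077) = (-2 + (3/2)*(¼))*(-6077) = (-2 + 3/8)*(-6077) = -13/8*(-6077) = 79001/8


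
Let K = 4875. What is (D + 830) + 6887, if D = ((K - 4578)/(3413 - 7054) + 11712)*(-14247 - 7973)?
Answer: -86136497573/331 ≈ -2.6023e+8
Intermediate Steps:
D = -86139051900/331 (D = ((4875 - 4578)/(3413 - 7054) + 11712)*(-14247 - 7973) = (297/(-3641) + 11712)*(-22220) = (297*(-1/3641) + 11712)*(-22220) = (-27/331 + 11712)*(-22220) = (3876645/331)*(-22220) = -86139051900/331 ≈ -2.6024e+8)
(D + 830) + 6887 = (-86139051900/331 + 830) + 6887 = -86138777170/331 + 6887 = -86136497573/331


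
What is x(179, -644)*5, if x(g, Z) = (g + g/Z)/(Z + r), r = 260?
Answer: -575485/247296 ≈ -2.3271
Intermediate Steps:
x(g, Z) = (g + g/Z)/(260 + Z) (x(g, Z) = (g + g/Z)/(Z + 260) = (g + g/Z)/(260 + Z))
x(179, -644)*5 = (179*(1 - 644)/(-644*(260 - 644)))*5 = (179*(-1/644)*(-643)/(-384))*5 = (179*(-1/644)*(-1/384)*(-643))*5 = -115097/247296*5 = -575485/247296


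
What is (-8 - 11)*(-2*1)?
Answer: 38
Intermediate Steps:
(-8 - 11)*(-2*1) = -19*(-2) = 38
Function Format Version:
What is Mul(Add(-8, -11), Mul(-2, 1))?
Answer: 38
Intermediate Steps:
Mul(Add(-8, -11), Mul(-2, 1)) = Mul(-19, -2) = 38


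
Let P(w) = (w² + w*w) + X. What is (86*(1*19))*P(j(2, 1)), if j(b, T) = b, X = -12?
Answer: -6536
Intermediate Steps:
P(w) = -12 + 2*w² (P(w) = (w² + w*w) - 12 = (w² + w²) - 12 = 2*w² - 12 = -12 + 2*w²)
(86*(1*19))*P(j(2, 1)) = (86*(1*19))*(-12 + 2*2²) = (86*19)*(-12 + 2*4) = 1634*(-12 + 8) = 1634*(-4) = -6536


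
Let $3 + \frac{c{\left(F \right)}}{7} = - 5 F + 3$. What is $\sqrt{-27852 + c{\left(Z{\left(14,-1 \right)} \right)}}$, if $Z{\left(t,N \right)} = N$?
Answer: $i \sqrt{27817} \approx 166.78 i$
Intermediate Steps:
$c{\left(F \right)} = - 35 F$ ($c{\left(F \right)} = -21 + 7 \left(- 5 F + 3\right) = -21 + 7 \left(3 - 5 F\right) = -21 - \left(-21 + 35 F\right) = - 35 F$)
$\sqrt{-27852 + c{\left(Z{\left(14,-1 \right)} \right)}} = \sqrt{-27852 - -35} = \sqrt{-27852 + 35} = \sqrt{-27817} = i \sqrt{27817}$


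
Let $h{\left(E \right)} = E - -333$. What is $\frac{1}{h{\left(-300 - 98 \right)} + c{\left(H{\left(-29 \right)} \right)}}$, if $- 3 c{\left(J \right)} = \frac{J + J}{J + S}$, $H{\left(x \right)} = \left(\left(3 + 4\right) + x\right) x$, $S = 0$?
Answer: $- \frac{3}{197} \approx -0.015228$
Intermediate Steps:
$h{\left(E \right)} = 333 + E$ ($h{\left(E \right)} = E + 333 = 333 + E$)
$H{\left(x \right)} = x \left(7 + x\right)$ ($H{\left(x \right)} = \left(7 + x\right) x = x \left(7 + x\right)$)
$c{\left(J \right)} = - \frac{2}{3}$ ($c{\left(J \right)} = - \frac{\left(J + J\right) \frac{1}{J + 0}}{3} = - \frac{2 J \frac{1}{J}}{3} = \left(- \frac{1}{3}\right) 2 = - \frac{2}{3}$)
$\frac{1}{h{\left(-300 - 98 \right)} + c{\left(H{\left(-29 \right)} \right)}} = \frac{1}{\left(333 - 398\right) - \frac{2}{3}} = \frac{1}{-65 - \frac{2}{3}} = \frac{1}{- \frac{197}{3}} = - \frac{3}{197}$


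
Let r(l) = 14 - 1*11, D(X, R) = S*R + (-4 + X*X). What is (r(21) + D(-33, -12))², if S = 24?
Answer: 640000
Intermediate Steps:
D(X, R) = -4 + X² + 24*R (D(X, R) = 24*R + (-4 + X*X) = 24*R + (-4 + X²) = -4 + X² + 24*R)
r(l) = 3 (r(l) = 14 - 11 = 3)
(r(21) + D(-33, -12))² = (3 + (-4 + (-33)² + 24*(-12)))² = (3 + (-4 + 1089 - 288))² = (3 + 797)² = 800² = 640000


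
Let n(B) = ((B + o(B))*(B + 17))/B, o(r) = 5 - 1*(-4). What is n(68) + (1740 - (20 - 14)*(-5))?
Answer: 7465/4 ≈ 1866.3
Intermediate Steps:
o(r) = 9 (o(r) = 5 + 4 = 9)
n(B) = (9 + B)*(17 + B)/B (n(B) = ((B + 9)*(B + 17))/B = ((9 + B)*(17 + B))/B = (9 + B)*(17 + B)/B)
n(68) + (1740 - (20 - 14)*(-5)) = (26 + 68 + 153/68) + (1740 - (20 - 14)*(-5)) = (26 + 68 + 153*(1/68)) + (1740 - 6*(-5)) = (26 + 68 + 9/4) + (1740 - 1*(-30)) = 385/4 + (1740 + 30) = 385/4 + 1770 = 7465/4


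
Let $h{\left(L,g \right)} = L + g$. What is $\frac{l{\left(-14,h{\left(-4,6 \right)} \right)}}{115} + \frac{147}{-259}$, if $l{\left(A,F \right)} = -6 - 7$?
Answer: $- \frac{2896}{4255} \approx -0.68061$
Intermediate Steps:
$l{\left(A,F \right)} = -13$ ($l{\left(A,F \right)} = -6 - 7 = -13$)
$\frac{l{\left(-14,h{\left(-4,6 \right)} \right)}}{115} + \frac{147}{-259} = - \frac{13}{115} + \frac{147}{-259} = \left(-13\right) \frac{1}{115} + 147 \left(- \frac{1}{259}\right) = - \frac{13}{115} - \frac{21}{37} = - \frac{2896}{4255}$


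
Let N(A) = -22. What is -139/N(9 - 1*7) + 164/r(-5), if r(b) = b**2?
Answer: 7083/550 ≈ 12.878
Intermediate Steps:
-139/N(9 - 1*7) + 164/r(-5) = -139/(-22) + 164/((-5)**2) = -139*(-1/22) + 164/25 = 139/22 + 164*(1/25) = 139/22 + 164/25 = 7083/550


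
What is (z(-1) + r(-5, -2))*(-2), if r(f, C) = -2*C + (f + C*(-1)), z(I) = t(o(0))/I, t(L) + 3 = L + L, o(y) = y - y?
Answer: -8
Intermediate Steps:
o(y) = 0
t(L) = -3 + 2*L (t(L) = -3 + (L + L) = -3 + 2*L)
z(I) = -3/I (z(I) = (-3 + 2*0)/I = (-3 + 0)/I = -3/I)
r(f, C) = f - 3*C (r(f, C) = -2*C + (f - C) = f - 3*C)
(z(-1) + r(-5, -2))*(-2) = (-3/(-1) + (-5 - 3*(-2)))*(-2) = (-3*(-1) + (-5 + 6))*(-2) = (3 + 1)*(-2) = 4*(-2) = -8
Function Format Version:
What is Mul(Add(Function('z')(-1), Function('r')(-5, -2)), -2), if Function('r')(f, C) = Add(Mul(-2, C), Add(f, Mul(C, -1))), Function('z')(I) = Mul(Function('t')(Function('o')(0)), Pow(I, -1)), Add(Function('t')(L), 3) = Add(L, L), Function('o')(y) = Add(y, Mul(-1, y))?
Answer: -8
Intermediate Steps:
Function('o')(y) = 0
Function('t')(L) = Add(-3, Mul(2, L)) (Function('t')(L) = Add(-3, Add(L, L)) = Add(-3, Mul(2, L)))
Function('z')(I) = Mul(-3, Pow(I, -1)) (Function('z')(I) = Mul(Add(-3, Mul(2, 0)), Pow(I, -1)) = Mul(Add(-3, 0), Pow(I, -1)) = Mul(-3, Pow(I, -1)))
Function('r')(f, C) = Add(f, Mul(-3, C)) (Function('r')(f, C) = Add(Mul(-2, C), Add(f, Mul(-1, C))) = Add(f, Mul(-3, C)))
Mul(Add(Function('z')(-1), Function('r')(-5, -2)), -2) = Mul(Add(Mul(-3, Pow(-1, -1)), Add(-5, Mul(-3, -2))), -2) = Mul(Add(Mul(-3, -1), Add(-5, 6)), -2) = Mul(Add(3, 1), -2) = Mul(4, -2) = -8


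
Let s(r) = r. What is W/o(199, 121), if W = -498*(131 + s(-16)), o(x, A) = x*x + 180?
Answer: -57270/39781 ≈ -1.4396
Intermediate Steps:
o(x, A) = 180 + x² (o(x, A) = x² + 180 = 180 + x²)
W = -57270 (W = -498*(131 - 16) = -498*115 = -57270)
W/o(199, 121) = -57270/(180 + 199²) = -57270/(180 + 39601) = -57270/39781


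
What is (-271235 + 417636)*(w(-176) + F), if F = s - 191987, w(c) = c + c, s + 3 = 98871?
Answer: -13684247871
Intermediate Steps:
s = 98868 (s = -3 + 98871 = 98868)
w(c) = 2*c
F = -93119 (F = 98868 - 191987 = -93119)
(-271235 + 417636)*(w(-176) + F) = (-271235 + 417636)*(2*(-176) - 93119) = 146401*(-352 - 93119) = 146401*(-93471) = -13684247871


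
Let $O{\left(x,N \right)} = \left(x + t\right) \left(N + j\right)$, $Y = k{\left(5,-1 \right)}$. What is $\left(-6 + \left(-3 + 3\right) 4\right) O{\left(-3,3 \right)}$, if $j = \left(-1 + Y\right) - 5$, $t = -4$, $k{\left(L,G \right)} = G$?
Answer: $-168$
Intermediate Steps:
$Y = -1$
$j = -7$ ($j = \left(-1 - 1\right) - 5 = -2 - 5 = -7$)
$O{\left(x,N \right)} = \left(-7 + N\right) \left(-4 + x\right)$ ($O{\left(x,N \right)} = \left(x - 4\right) \left(N - 7\right) = \left(-4 + x\right) \left(-7 + N\right) = \left(-7 + N\right) \left(-4 + x\right)$)
$\left(-6 + \left(-3 + 3\right) 4\right) O{\left(-3,3 \right)} = \left(-6 + \left(-3 + 3\right) 4\right) \left(28 - -21 - 12 + 3 \left(-3\right)\right) = \left(-6 + 0 \cdot 4\right) \left(28 + 21 - 12 - 9\right) = \left(-6 + 0\right) 28 = \left(-6\right) 28 = -168$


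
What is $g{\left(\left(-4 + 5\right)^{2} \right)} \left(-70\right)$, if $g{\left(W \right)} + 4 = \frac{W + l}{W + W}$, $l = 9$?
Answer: $-70$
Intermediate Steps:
$g{\left(W \right)} = -4 + \frac{9 + W}{2 W}$ ($g{\left(W \right)} = -4 + \frac{W + 9}{W + W} = -4 + \frac{9 + W}{2 W}$)
$g{\left(\left(-4 + 5\right)^{2} \right)} \left(-70\right) = \frac{9 - 7 \left(-4 + 5\right)^{2}}{2 \left(-4 + 5\right)^{2}} \left(-70\right) = \frac{9 - 7 \cdot 1^{2}}{2 \cdot 1^{2}} \left(-70\right) = \frac{9 - 7}{2 \cdot 1} \left(-70\right) = \frac{1}{2} \cdot 1 \left(9 - 7\right) \left(-70\right) = \frac{1}{2} \cdot 1 \cdot 2 \left(-70\right) = 1 \left(-70\right) = -70$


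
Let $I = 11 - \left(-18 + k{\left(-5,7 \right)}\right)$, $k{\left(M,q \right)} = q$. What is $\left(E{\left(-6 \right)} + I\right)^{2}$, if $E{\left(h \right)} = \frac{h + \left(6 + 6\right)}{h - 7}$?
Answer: $\frac{78400}{169} \approx 463.91$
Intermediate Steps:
$I = 22$ ($I = 11 + \left(18 - 7\right) = 11 + 11 = 22$)
$E{\left(h \right)} = \frac{12 + h}{-7 + h}$ ($E{\left(h \right)} = \frac{h + 12}{-7 + h} = \frac{12 + h}{-7 + h}$)
$\left(E{\left(-6 \right)} + I\right)^{2} = \left(\frac{12 - 6}{-7 - 6} + 22\right)^{2} = \left(\frac{1}{-13} \cdot 6 + 22\right)^{2} = \left(\left(- \frac{1}{13}\right) 6 + 22\right)^{2} = \left(- \frac{6}{13} + 22\right)^{2} = \left(\frac{280}{13}\right)^{2} = \frac{78400}{169}$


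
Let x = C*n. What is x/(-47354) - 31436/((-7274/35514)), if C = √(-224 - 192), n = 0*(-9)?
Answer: 558209052/3637 ≈ 1.5348e+5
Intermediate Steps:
n = 0
C = 4*I*√26 (C = √(-416) = 4*I*√26 ≈ 20.396*I)
x = 0 (x = (4*I*√26)*0 = 0)
x/(-47354) - 31436/((-7274/35514)) = 0/(-47354) - 31436/((-7274/35514)) = 0*(-1/47354) - 31436/((-7274*1/35514)) = 0 - 31436/(-3637/17757) = 0 - 31436*(-17757/3637) = 0 + 558209052/3637 = 558209052/3637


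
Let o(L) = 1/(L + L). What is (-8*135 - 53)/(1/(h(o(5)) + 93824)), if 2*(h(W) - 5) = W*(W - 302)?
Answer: -21258230873/200 ≈ -1.0629e+8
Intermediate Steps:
o(L) = 1/(2*L)
h(W) = 5 + W*(-302 + W)/2 (h(W) = 5 + (W*(W - 302))/2 = 5 + (W*(-302 + W))/2 = 5 + W*(-302 + W)/2)
(-8*135 - 53)/(1/(h(o(5)) + 93824)) = (-8*135 - 53)/(1/((5 + ((½)/5)²/2 - 151/(2*5)) + 93824)) = (-1080 - 53)/(1/((5 + ((½)*(⅕))²/2 - 151/(2*5)) + 93824)) = -1133/(1/((5 + (⅒)²/2 - 151*⅒) + 93824)) = -1133/(1/((5 + (½)*(1/100) - 151/10) + 93824)) = -1133/(1/((5 + 1/200 - 151/10) + 93824)) = -1133/(1/(-2019/200 + 93824)) = -1133/(1/(18762781/200)) = -1133/200/18762781 = -1133*18762781/200 = -21258230873/200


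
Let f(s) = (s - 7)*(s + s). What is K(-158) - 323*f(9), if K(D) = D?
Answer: -11786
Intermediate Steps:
f(s) = 2*s*(-7 + s) (f(s) = (-7 + s)*(2*s) = 2*s*(-7 + s))
K(-158) - 323*f(9) = -158 - 323*2*9*(-7 + 9) = -158 - 323*2*9*2 = -158 - 323*36 = -158 - 1*11628 = -158 - 11628 = -11786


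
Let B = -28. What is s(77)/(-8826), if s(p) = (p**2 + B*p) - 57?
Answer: -1858/4413 ≈ -0.42103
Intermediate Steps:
s(p) = -57 + p**2 - 28*p (s(p) = (p**2 - 28*p) - 57 = -57 + p**2 - 28*p)
s(77)/(-8826) = (-57 + 77**2 - 28*77)/(-8826) = (-57 + 5929 - 2156)*(-1/8826) = 3716*(-1/8826) = -1858/4413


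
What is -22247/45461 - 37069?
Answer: -1685216056/45461 ≈ -37070.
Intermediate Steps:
-22247/45461 - 37069 = -1685216056/45461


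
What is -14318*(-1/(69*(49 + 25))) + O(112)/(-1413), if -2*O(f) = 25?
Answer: 6765053/2404926 ≈ 2.8130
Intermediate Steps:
O(f) = -25/2 (O(f) = -1/2*25 = -25/2)
-14318*(-1/(69*(49 + 25))) + O(112)/(-1413) = -14318*(-1/(69*(49 + 25))) - 25/2/(-1413) = -14318/((-69*74)) - 25/2*(-1/1413) = -14318/(-5106) + 25/2826 = -14318*(-1/5106) + 25/2826 = 7159/2553 + 25/2826 = 6765053/2404926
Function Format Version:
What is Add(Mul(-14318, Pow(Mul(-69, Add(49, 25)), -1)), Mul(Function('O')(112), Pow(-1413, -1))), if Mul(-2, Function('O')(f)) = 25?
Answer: Rational(6765053, 2404926) ≈ 2.8130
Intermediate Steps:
Function('O')(f) = Rational(-25, 2) (Function('O')(f) = Mul(Rational(-1, 2), 25) = Rational(-25, 2))
Add(Mul(-14318, Pow(Mul(-69, Add(49, 25)), -1)), Mul(Function('O')(112), Pow(-1413, -1))) = Add(Mul(-14318, Pow(Mul(-69, Add(49, 25)), -1)), Mul(Rational(-25, 2), Pow(-1413, -1))) = Add(Mul(-14318, Pow(Mul(-69, 74), -1)), Mul(Rational(-25, 2), Rational(-1, 1413))) = Add(Mul(-14318, Pow(-5106, -1)), Rational(25, 2826)) = Add(Mul(-14318, Rational(-1, 5106)), Rational(25, 2826)) = Add(Rational(7159, 2553), Rational(25, 2826)) = Rational(6765053, 2404926)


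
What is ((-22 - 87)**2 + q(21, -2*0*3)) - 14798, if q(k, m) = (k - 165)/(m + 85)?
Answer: -248089/85 ≈ -2918.7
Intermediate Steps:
q(k, m) = (-165 + k)/(85 + m)
((-22 - 87)**2 + q(21, -2*0*3)) - 14798 = ((-22 - 87)**2 + (-165 + 21)/(85 - 2*0*3)) - 14798 = ((-109)**2 - 144/(85 + 0*3)) - 14798 = (11881 - 144/(85 + 0)) - 14798 = (11881 - 144/85) - 14798 = 1009741/85 - 14798 = -248089/85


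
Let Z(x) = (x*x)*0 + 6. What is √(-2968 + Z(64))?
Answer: I*√2962 ≈ 54.424*I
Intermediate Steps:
Z(x) = 6 (Z(x) = x²*0 + 6 = 0 + 6 = 6)
√(-2968 + Z(64)) = √(-2968 + 6) = √(-2962) = I*√2962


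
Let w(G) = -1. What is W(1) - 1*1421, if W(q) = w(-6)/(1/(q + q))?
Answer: -1423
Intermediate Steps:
W(q) = -2*q (W(q) = -1/(1/(q + q)) = -1/(1/(2*q)) = -2*q)
W(1) - 1*1421 = -2*1 - 1*1421 = -2 - 1421 = -1423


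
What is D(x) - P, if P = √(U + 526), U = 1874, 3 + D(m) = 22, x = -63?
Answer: 19 - 20*√6 ≈ -29.990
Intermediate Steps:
D(m) = 19 (D(m) = -3 + 22 = 19)
P = 20*√6 (P = √(1874 + 526) = √2400 = 20*√6 ≈ 48.990)
D(x) - P = 19 - 20*√6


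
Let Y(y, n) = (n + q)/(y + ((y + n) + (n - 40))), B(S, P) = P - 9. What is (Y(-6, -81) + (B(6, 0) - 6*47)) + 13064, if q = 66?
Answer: 2733437/214 ≈ 12773.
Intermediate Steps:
B(S, P) = -9 + P
Y(y, n) = (66 + n)/(-40 + 2*n + 2*y) (Y(y, n) = (n + 66)/(y + ((y + n) + (n - 40))) = (66 + n)/(y + ((n + y) + (-40 + n))) = (66 + n)/(y + (-40 + y + 2*n)) = (66 + n)/(-40 + 2*n + 2*y))
(Y(-6, -81) + (B(6, 0) - 6*47)) + 13064 = ((33 + (1/2)*(-81))/(-20 - 81 - 6) + ((-9 + 0) - 6*47)) + 13064 = ((33 - 81/2)/(-107) + (-9 - 282)) + 13064 = (-1/107*(-15/2) - 291) + 13064 = (15/214 - 291) + 13064 = -62259/214 + 13064 = 2733437/214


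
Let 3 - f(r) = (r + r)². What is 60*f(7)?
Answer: -11580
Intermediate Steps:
f(r) = 3 - 4*r² (f(r) = 3 - (r + r)² = 3 - (2*r)² = 3 - 4*r²)
60*f(7) = 60*(3 - 4*7²) = 60*(3 - 4*49) = 60*(3 - 196) = 60*(-193) = -11580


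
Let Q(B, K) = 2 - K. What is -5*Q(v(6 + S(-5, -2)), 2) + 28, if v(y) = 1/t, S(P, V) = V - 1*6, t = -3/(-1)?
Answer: 28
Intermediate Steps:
t = 3 (t = -3*(-1) = 3)
S(P, V) = -6 + V (S(P, V) = V - 6 = -6 + V)
v(y) = ⅓ (v(y) = 1/3 = ⅓)
-5*Q(v(6 + S(-5, -2)), 2) + 28 = -5*(2 - 1*2) + 28 = -5*(2 - 2) + 28 = -5*0 + 28 = 0 + 28 = 28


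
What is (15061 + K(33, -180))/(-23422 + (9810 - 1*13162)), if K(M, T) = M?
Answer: -7547/13387 ≈ -0.56376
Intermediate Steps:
(15061 + K(33, -180))/(-23422 + (9810 - 1*13162)) = (15061 + 33)/(-23422 + (9810 - 1*13162)) = 15094/(-23422 + (9810 - 13162)) = 15094/(-23422 - 3352) = 15094/(-26774) = 15094*(-1/26774) = -7547/13387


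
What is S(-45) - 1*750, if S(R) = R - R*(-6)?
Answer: -1065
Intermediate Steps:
S(R) = 7*R (S(R) = R - (-6)*R = R + 6*R = 7*R)
S(-45) - 1*750 = 7*(-45) - 1*750 = -315 - 750 = -1065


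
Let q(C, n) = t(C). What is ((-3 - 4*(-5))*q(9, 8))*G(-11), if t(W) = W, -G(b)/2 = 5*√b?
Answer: -1530*I*√11 ≈ -5074.4*I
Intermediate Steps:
G(b) = -10*√b
q(C, n) = C
((-3 - 4*(-5))*q(9, 8))*G(-11) = ((-3 - 4*(-5))*9)*(-10*I*√11) = ((-3 + 20)*9)*(-10*I*√11) = (17*9)*(-10*I*√11) = 153*(-10*I*√11) = -1530*I*√11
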